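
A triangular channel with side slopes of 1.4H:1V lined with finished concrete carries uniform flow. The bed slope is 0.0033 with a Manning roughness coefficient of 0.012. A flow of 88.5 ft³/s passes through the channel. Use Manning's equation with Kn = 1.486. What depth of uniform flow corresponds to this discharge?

Manning's equation rearranged: A R^(2/3) = nQ / (1.486·√S) = 0.012 × 88.5 / (1.486 × √0.0033) = 12.44.
At y = 2.42 ft: A R^(2/3) = 8.115 — too small.
At y = 3.13 ft: A R^(2/3) = 16.11 — too large.
At y = 2.84 ft: A R^(2/3) = 12.43 — ≈ 12.44.

y_n = 2.84 ft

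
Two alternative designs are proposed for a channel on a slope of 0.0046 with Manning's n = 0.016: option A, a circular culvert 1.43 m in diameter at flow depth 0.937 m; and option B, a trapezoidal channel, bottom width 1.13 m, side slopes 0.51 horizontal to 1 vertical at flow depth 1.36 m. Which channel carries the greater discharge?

channel B

Channel A: For a circular section of diameter D = 1.43 m at depth y = 0.937 m, the central angle is θ = 2 arccos(1 − 2y/D) = 3.773 rad. Then A = (D²/8)(θ − sin θ) = 1.115 m² and P = Dθ/2 = 2.698 m. Hydraulic radius R = A/P = 1.115/2.698 = 0.4134 m. Q_A = (1/0.016)·1.115·0.4134^(2/3)·√0.0046 = 2.624 m³/s.
Channel B: With bottom width b = 1.13 m and side slope z = 0.51: A = (b + zy)y = (1.13 + 0.51×1.36)×1.36 = 2.48 m²; P = b + 2y√(1+z²) = 1.13 + 2×1.36×1.123 = 4.183 m. Hydraulic radius R = A/P = 2.48/4.183 = 0.5929 m. Q_B = (1/0.016)·2.48·0.5929^(2/3)·√0.0046 = 7.419 m³/s.
Q_A = 2.624 m³/s vs Q_B = 7.419 m³/s, so channel B carries more.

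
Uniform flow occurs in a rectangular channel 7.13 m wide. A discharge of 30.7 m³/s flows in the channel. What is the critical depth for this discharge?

For a rectangular channel, critical depth y_c = (q²/g)^(1/3) where q = Q/b = 30.7/7.13 = 4.306 m²/s.
So y_c = (4.306²/9.81)^(1/3) = 1.24 m.

y_c = 1.24 m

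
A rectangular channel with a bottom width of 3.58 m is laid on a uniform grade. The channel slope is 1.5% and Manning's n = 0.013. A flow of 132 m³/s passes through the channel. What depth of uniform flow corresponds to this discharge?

y_n = 3.5 m

Manning's equation rearranged: A R^(2/3) = nQ / (1·√S) = 0.013 × 132 / (√0.015) = 14.01.
Try y = 2.54 m: A R^(2/3) = 9.394 — short.
Try y = 3.5 m: A R^(2/3) = 14.03 — matches.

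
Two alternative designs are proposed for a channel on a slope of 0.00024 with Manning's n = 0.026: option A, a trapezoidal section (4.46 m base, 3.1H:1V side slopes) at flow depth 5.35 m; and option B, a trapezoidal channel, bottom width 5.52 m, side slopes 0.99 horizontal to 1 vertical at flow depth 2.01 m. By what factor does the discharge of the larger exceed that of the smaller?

Channel A: With bottom width b = 4.46 m and side slope z = 3.1: A = (b + zy)y = (4.46 + 3.1×5.35)×5.35 = 112.6 m²; P = b + 2y√(1+z²) = 4.46 + 2×5.35×3.257 = 39.31 m. Hydraulic radius R = A/P = 112.6/39.31 = 2.864 m. Q_A = (1/0.026)·112.6·2.864^(2/3)·√0.00024 = 135.3 m³/s.
Channel B: With bottom width b = 5.52 m and side slope z = 0.99: A = (b + zy)y = (5.52 + 0.99×2.01)×2.01 = 15.09 m²; P = b + 2y√(1+z²) = 5.52 + 2×2.01×1.407 = 11.18 m. Hydraulic radius R = A/P = 15.09/11.18 = 1.351 m. Q_B = (1/0.026)·15.09·1.351^(2/3)·√0.00024 = 10.99 m³/s.
The larger discharge is 135.3 m³/s and the smaller is 10.99 m³/s; the ratio is 12.3.

12.3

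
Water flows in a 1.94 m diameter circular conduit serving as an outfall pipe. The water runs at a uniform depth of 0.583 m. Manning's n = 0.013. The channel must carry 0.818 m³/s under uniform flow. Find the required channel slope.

For a circular section of diameter D = 1.94 m at depth y = 0.583 m, the central angle is θ = 2 arccos(1 − 2y/D) = 2.321 rad. Then A = (D²/8)(θ − sin θ) = 0.7476 m² and P = Dθ/2 = 2.251 m.
Hydraulic radius R = A/P = 0.7476/2.251 = 0.3321 m.
From Manning's equation, S = [nQ / (1 A R^(2/3))]² = [0.013 × 0.818 / (1 × 0.7476 × 0.3321^(2/3))]² = 0.00088.

S = 0.00088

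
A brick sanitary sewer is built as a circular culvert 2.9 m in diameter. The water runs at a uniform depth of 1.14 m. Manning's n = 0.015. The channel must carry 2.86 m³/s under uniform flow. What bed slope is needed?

For a circular section of diameter D = 2.9 m at depth y = 1.14 m, the central angle is θ = 2 arccos(1 − 2y/D) = 2.711 rad. Then A = (D²/8)(θ − sin θ) = 2.41 m² and P = Dθ/2 = 3.93 m.
Hydraulic radius R = A/P = 2.41/3.93 = 0.6133 m.
From Manning's equation, S = [nQ / (1 A R^(2/3))]² = [0.015 × 2.86 / (1 × 2.41 × 0.6133^(2/3))]² = 0.000608.

S = 0.000608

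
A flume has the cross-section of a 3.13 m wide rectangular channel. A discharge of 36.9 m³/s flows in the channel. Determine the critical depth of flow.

For a rectangular channel, critical depth y_c = (q²/g)^(1/3) where q = Q/b = 36.9/3.13 = 11.79 m²/s.
So y_c = (11.79²/9.81)^(1/3) = 2.42 m.

y_c = 2.42 m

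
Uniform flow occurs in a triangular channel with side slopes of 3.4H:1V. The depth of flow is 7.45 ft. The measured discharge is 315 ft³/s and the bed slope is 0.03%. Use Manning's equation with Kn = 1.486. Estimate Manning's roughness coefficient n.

n = 0.036

For a triangular section with side slope z = 3.4: A = zy² = 3.4×7.45² = 188.7 ft²; P = 2y√(1+z²) = 2×7.45×3.544 = 52.81 ft.
Hydraulic radius R = A/P = 188.7/52.81 = 3.574 ft.
Rearranging Manning's equation: n = (1.486/Q) A R^(2/3) S^(1/2) = (1.486/315) × 188.7 × 3.574^(2/3) × √0.0003 = 0.036.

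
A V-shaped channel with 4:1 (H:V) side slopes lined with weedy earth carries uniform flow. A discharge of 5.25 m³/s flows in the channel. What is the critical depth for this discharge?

y_c = 0.811 m

At critical depth, Q² T / (g A³) = 1, i.e. A³/T = Q²/g = 5.25²/9.81 = 2.81.
Try y = 0.939 m: A³/T = 5.84 — over.
Try y = 0.811 m: A³/T = 2.807 — matches.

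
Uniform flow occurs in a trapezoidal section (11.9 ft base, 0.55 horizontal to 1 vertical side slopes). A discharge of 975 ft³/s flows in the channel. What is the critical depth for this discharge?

y_c = 5.43 ft

At critical depth, Q² T / (g A³) = 1, i.e. A³/T = Q²/g = 975²/32.2 = 29520.
At y = 6.44 ft: A³/T = 51810 — over.
At y = 3.75 ft: A³/T = 8957 — short.
At y = 5.43 ft: A³/T = 29550 — close enough.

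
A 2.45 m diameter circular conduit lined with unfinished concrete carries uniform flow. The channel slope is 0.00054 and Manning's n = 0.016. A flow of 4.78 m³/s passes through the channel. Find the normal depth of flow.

Manning's equation rearranged: A R^(2/3) = nQ / (1·√S) = 0.016 × 4.78 / (√0.00054) = 3.291.
Trying y = 2.17 m: A R^(2/3) = 3.597 — high.
Trying y = 1.94 m: A R^(2/3) = 3.29 — ≈ 3.291.

y_n = 1.94 m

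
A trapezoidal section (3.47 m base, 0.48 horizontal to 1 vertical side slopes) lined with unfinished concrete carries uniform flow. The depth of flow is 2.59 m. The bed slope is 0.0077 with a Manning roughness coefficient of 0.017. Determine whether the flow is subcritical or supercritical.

With bottom width b = 3.47 m and side slope z = 0.48: A = (b + zy)y = (3.47 + 0.48×2.59)×2.59 = 12.21 m²; P = b + 2y√(1+z²) = 3.47 + 2×2.59×1.109 = 9.216 m.
Hydraulic radius R = A/P = 12.21/9.216 = 1.325 m.
V = (1/n) R^(2/3) √S = (1/0.017) × 1.325^(2/3) × √0.0077 = 6.226 m/s. Hydraulic depth D_h = A/T = 12.21/5.956 = 2.049 m.
Froude number Fr = V/√(g·D_h) = 6.226/√(9.81×2.049) = 1.39, which is greater than 1, so the flow is supercritical.

supercritical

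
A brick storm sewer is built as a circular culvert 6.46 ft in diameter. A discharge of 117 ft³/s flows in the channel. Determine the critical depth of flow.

y_c = 2.86 ft

At critical depth, Q² T / (g A³) = 1, i.e. A³/T = Q²/g = 117²/32.2 = 425.1.
Trying y = 2.08 ft: A³/T = 125.6 — too small.
Trying y = 2.86 ft: A³/T = 427.9 — close enough.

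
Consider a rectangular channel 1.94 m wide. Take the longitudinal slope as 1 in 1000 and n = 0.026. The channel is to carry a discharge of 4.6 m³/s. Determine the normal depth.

Manning's equation rearranged: A R^(2/3) = nQ / (1·√S) = 0.026 × 4.6 / (√0.001) = 3.782.
At y = 2.2 m: A R^(2/3) = 3.278 — short.
At y = 2.84 m: A R^(2/3) = 4.438 — over.
At y = 2.48 m: A R^(2/3) = 3.783 — matches.

y_n = 2.48 m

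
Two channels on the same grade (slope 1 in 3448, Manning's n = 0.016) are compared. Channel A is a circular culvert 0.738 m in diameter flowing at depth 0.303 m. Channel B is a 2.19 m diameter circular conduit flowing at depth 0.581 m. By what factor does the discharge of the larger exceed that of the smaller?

Channel A: For a circular section of diameter D = 0.738 m at depth y = 0.303 m, the central angle is θ = 2 arccos(1 − 2y/D) = 2.782 rad. Then A = (D²/8)(θ − sin θ) = 0.1654 m² and P = Dθ/2 = 1.027 m. Hydraulic radius R = A/P = 0.1654/1.027 = 0.1612 m. Q_A = (1/0.016)·0.1654·0.1612^(2/3)·√0.00029 = 0.05215 m³/s.
Channel B: For a circular section of diameter D = 2.19 m at depth y = 0.581 m, the central angle is θ = 2 arccos(1 − 2y/D) = 2.164 rad. Then A = (D²/8)(θ − sin θ) = 0.8006 m² and P = Dθ/2 = 2.37 m. Hydraulic radius R = A/P = 0.8006/2.37 = 0.3378 m. Q_B = (1/0.016)·0.8006·0.3378^(2/3)·√0.00029 = 0.4133 m³/s.
The larger discharge is 0.4133 m³/s and the smaller is 0.05215 m³/s; the ratio is 7.93.

7.93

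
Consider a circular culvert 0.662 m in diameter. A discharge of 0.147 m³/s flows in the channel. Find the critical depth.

At critical depth, Q² T / (g A³) = 1, i.e. A³/T = Q²/g = 0.147²/9.81 = 0.002203.
Try y = 0.305 m: A³/T = 0.005632 — too large.
Try y = 0.179 m: A³/T = 0.0007212 — too small.
Try y = 0.239 m: A³/T = 0.002209 — close enough.

y_c = 0.239 m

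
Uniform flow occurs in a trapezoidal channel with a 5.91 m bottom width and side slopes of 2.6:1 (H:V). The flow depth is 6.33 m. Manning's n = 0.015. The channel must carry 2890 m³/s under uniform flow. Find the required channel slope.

With bottom width b = 5.91 m and side slope z = 2.6: A = (b + zy)y = (5.91 + 2.6×6.33)×6.33 = 141.6 m²; P = b + 2y√(1+z²) = 5.91 + 2×6.33×2.786 = 41.18 m.
Hydraulic radius R = A/P = 141.6/41.18 = 3.439 m.
From Manning's equation, S = [nQ / (1 A R^(2/3))]² = [0.015 × 2890 / (1 × 141.6 × 3.439^(2/3))]² = 0.0181.

S = 0.0181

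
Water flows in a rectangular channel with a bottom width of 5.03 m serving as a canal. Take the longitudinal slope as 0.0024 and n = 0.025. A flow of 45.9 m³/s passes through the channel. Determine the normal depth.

y_n = 3.59 m

Manning's equation rearranged: A R^(2/3) = nQ / (1·√S) = 0.025 × 45.9 / (√0.0024) = 23.42.
Try y = 2.57 m: A R^(2/3) = 15.17 — short.
Try y = 3.59 m: A R^(2/3) = 23.44 — ≈ 23.42.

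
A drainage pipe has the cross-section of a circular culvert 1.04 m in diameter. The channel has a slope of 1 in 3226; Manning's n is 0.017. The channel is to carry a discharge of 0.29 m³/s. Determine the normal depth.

y_n = 0.71 m

Manning's equation rearranged: A R^(2/3) = nQ / (1·√S) = 0.017 × 0.29 / (√0.00031) = 0.28.
Trying y = 0.835 m: A R^(2/3) = 0.3394 — over.
Trying y = 0.71 m: A R^(2/3) = 0.2802 — ≈ 0.28.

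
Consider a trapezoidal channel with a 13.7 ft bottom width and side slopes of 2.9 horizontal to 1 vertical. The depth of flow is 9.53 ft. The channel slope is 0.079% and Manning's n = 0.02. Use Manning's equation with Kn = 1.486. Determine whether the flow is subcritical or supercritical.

With bottom width b = 13.7 ft and side slope z = 2.9: A = (b + zy)y = (13.7 + 2.9×9.53)×9.53 = 393.9 ft²; P = b + 2y√(1+z²) = 13.7 + 2×9.53×3.068 = 72.17 ft.
Hydraulic radius R = A/P = 393.9/72.17 = 5.459 ft.
V = (1.486/n) R^(2/3) √S = (1.486/0.02) × 5.459^(2/3) × √0.00079 = 6.474 ft/s. Hydraulic depth D_h = A/T = 393.9/68.97 = 5.711 ft.
Froude number Fr = V/√(g·D_h) = 6.474/√(32.2×5.711) = 0.477, which is less than 1, so the flow is subcritical.

subcritical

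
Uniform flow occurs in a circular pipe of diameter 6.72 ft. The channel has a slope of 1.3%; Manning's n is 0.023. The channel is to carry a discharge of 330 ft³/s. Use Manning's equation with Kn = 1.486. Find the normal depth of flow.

Manning's equation rearranged: A R^(2/3) = nQ / (1.486·√S) = 0.023 × 330 / (1.486 × √0.013) = 44.8.
Try y = 3.62 ft: A R^(2/3) = 28.38 — too small.
Try y = 5.81 ft: A R^(2/3) = 52.27 — too large.
Try y = 4.96 ft: A R^(2/3) = 44.85 — ≈ 44.8.

y_n = 4.96 ft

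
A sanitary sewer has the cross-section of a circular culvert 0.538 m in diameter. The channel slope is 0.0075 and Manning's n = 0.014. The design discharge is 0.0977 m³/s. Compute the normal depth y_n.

Manning's equation rearranged: A R^(2/3) = nQ / (1·√S) = 0.014 × 0.0977 / (√0.0075) = 0.01579.
At y = 0.152 m: A R^(2/3) = 0.0104 — low.
At y = 0.189 m: A R^(2/3) = 0.0158 — close enough.

y_n = 0.189 m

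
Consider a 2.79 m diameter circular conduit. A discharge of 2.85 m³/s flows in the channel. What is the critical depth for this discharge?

At critical depth, Q² T / (g A³) = 1, i.e. A³/T = Q²/g = 2.85²/9.81 = 0.828.
Trying y = 0.497 m: A³/T = 0.1876 — short.
Trying y = 0.726 m: A³/T = 0.8259 — close enough.

y_c = 0.726 m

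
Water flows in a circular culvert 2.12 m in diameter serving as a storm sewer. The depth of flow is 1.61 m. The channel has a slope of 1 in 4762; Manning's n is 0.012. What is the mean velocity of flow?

For a circular section of diameter D = 2.12 m at depth y = 1.61 m, the central angle is θ = 2 arccos(1 − 2y/D) = 4.233 rad. Then A = (D²/8)(θ − sin θ) = 2.876 m² and P = Dθ/2 = 4.487 m.
Hydraulic radius R = A/P = 2.876/4.487 = 0.6411 m.
From Manning's equation, V = (1/n) R^(2/3) S^(1/2) = (1/0.012) × 0.6411^(2/3) × 0.00021^(1/2) = 0.898 m/s.

V = 0.898 m/s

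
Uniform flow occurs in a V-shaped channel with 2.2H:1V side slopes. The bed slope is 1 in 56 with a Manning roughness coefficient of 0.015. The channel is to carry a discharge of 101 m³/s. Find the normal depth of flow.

y_n = 2.25 m

Manning's equation rearranged: A R^(2/3) = nQ / (1·√S) = 0.015 × 101 / (√0.01786) = 11.34.
Trying y = 2.74 m: A R^(2/3) = 19.14 — over.
Trying y = 2.25 m: A R^(2/3) = 11.32 — matches.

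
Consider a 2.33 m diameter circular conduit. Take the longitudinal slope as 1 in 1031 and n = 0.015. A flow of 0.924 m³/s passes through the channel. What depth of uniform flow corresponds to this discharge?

y_n = 0.609 m

Manning's equation rearranged: A R^(2/3) = nQ / (1·√S) = 0.015 × 0.924 / (√0.0009699) = 0.445.
At y = 0.478 m: A R^(2/3) = 0.2742 — short.
At y = 0.709 m: A R^(2/3) = 0.5986 — over.
At y = 0.609 m: A R^(2/3) = 0.4448 — close enough.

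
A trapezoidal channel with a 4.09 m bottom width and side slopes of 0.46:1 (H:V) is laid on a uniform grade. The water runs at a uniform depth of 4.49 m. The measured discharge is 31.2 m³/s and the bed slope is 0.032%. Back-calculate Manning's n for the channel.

With bottom width b = 4.09 m and side slope z = 0.46: A = (b + zy)y = (4.09 + 0.46×4.49)×4.49 = 27.64 m²; P = b + 2y√(1+z²) = 4.09 + 2×4.49×1.101 = 13.97 m.
Hydraulic radius R = A/P = 27.64/13.97 = 1.978 m.
Rearranging Manning's equation: n = (1/Q) A R^(2/3) S^(1/2) = (1/31.2) × 27.64 × 1.978^(2/3) × √0.00032 = 0.025.

n = 0.025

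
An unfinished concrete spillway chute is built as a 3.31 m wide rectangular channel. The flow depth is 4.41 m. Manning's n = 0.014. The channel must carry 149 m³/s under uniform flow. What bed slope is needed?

S = 0.016

Flow area A = b·y = 3.31 × 4.41 = 14.6 m². Wetted perimeter P = b + 2y = 3.31 + 2×4.41 = 12.13 m.
Hydraulic radius R = A/P = 14.6/12.13 = 1.203 m.
From Manning's equation, S = [nQ / (1 A R^(2/3))]² = [0.014 × 149 / (1 × 14.6 × 1.203^(2/3))]² = 0.016.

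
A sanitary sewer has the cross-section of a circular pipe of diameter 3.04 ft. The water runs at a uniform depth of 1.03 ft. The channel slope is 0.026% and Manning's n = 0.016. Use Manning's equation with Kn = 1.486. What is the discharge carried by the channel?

For a circular section of diameter D = 3.04 ft at depth y = 1.03 ft, the central angle is θ = 2 arccos(1 − 2y/D) = 2.485 rad. Then A = (D²/8)(θ − sin θ) = 2.166 ft² and P = Dθ/2 = 3.777 ft.
Hydraulic radius R = A/P = 2.166/3.777 = 0.5734 ft.
Manning's equation: Q = (1.486/n) A R^(2/3) S^(1/2) = (1.486/0.016) × 2.166 × 0.5734^(2/3) × 0.00026^(1/2) = 2.24 ft³/s.

Q = 2.24 ft³/s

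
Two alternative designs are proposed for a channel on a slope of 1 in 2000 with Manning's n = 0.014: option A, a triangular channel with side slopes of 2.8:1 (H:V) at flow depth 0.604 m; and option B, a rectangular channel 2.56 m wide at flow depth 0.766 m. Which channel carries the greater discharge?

Channel A: For a triangular section with side slope z = 2.8: A = zy² = 2.8×0.604² = 1.021 m²; P = 2y√(1+z²) = 2×0.604×2.973 = 3.592 m. Hydraulic radius R = A/P = 1.021/3.592 = 0.2844 m. Q_A = (1/0.014)·1.021·0.2844^(2/3)·√0.0005 = 0.7056 m³/s.
Channel B: Flow area A = b·y = 2.56 × 0.766 = 1.961 m². Wetted perimeter P = b + 2y = 2.56 + 2×0.766 = 4.092 m. Hydraulic radius R = A/P = 1.961/4.092 = 0.4792 m. Q_B = (1/0.014)·1.961·0.4792^(2/3)·√0.0005 = 1.918 m³/s.
Q_A = 0.7056 m³/s vs Q_B = 1.918 m³/s, so channel B carries more.

channel B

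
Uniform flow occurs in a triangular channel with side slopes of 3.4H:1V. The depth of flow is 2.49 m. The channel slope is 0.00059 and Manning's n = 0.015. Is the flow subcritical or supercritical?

subcritical

For a triangular section with side slope z = 3.4: A = zy² = 3.4×2.49² = 21.08 m²; P = 2y√(1+z²) = 2×2.49×3.544 = 17.65 m.
Hydraulic radius R = A/P = 21.08/17.65 = 1.194 m.
V = (1/n) R^(2/3) √S = (1/0.015) × 1.194^(2/3) × √0.00059 = 1.823 m/s. Hydraulic depth D_h = A/T = 21.08/16.93 = 1.245 m.
Froude number Fr = V/√(g·D_h) = 1.823/√(9.81×1.245) = 0.522, which is less than 1, so the flow is subcritical.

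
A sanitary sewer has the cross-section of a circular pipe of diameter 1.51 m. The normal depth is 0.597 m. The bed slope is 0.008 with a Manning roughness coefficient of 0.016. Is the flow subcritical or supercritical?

For a circular section of diameter D = 1.51 m at depth y = 0.597 m, the central angle is θ = 2 arccos(1 − 2y/D) = 2.72 rad. Then A = (D²/8)(θ − sin θ) = 0.6586 m² and P = Dθ/2 = 2.054 m.
Hydraulic radius R = A/P = 0.6586/2.054 = 0.3207 m.
V = (1/n) R^(2/3) √S = (1/0.016) × 0.3207^(2/3) × √0.008 = 2.619 m/s. Hydraulic depth D_h = A/T = 0.6586/1.477 = 0.446 m.
Froude number Fr = V/√(g·D_h) = 2.619/√(9.81×0.446) = 1.25, which is greater than 1, so the flow is supercritical.

supercritical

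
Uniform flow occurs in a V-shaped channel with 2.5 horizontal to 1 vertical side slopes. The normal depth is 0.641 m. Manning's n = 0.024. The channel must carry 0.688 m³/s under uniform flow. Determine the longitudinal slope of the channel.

S = 0.0013

For a triangular section with side slope z = 2.5: A = zy² = 2.5×0.641² = 1.027 m²; P = 2y√(1+z²) = 2×0.641×2.693 = 3.452 m.
Hydraulic radius R = A/P = 1.027/3.452 = 0.2976 m.
From Manning's equation, S = [nQ / (1 A R^(2/3))]² = [0.024 × 0.688 / (1 × 1.027 × 0.2976^(2/3))]² = 0.0013.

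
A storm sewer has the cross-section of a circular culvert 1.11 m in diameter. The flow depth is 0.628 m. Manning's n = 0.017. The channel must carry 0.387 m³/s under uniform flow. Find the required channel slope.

For a circular section of diameter D = 1.11 m at depth y = 0.628 m, the central angle is θ = 2 arccos(1 − 2y/D) = 3.405 rad. Then A = (D²/8)(θ − sin θ) = 0.5646 m² and P = Dθ/2 = 1.89 m.
Hydraulic radius R = A/P = 0.5646/1.89 = 0.2988 m.
From Manning's equation, S = [nQ / (1 A R^(2/3))]² = [0.017 × 0.387 / (1 × 0.5646 × 0.2988^(2/3))]² = 0.00068.

S = 0.00068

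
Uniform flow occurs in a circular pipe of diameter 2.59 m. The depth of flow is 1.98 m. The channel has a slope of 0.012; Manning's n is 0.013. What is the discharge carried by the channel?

Q = 31 m³/s

For a circular section of diameter D = 2.59 m at depth y = 1.98 m, the central angle is θ = 2 arccos(1 − 2y/D) = 4.256 rad. Then A = (D²/8)(θ − sin θ) = 4.322 m² and P = Dθ/2 = 5.512 m.
Hydraulic radius R = A/P = 4.322/5.512 = 0.7841 m.
Manning's equation: Q = (1/n) A R^(2/3) S^(1/2) = (1/0.013) × 4.322 × 0.7841^(2/3) × 0.012^(1/2) = 31 m³/s.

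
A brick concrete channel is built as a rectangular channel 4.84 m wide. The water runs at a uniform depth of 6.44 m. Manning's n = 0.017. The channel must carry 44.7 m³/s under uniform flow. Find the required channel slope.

Flow area A = b·y = 4.84 × 6.44 = 31.17 m². Wetted perimeter P = b + 2y = 4.84 + 2×6.44 = 17.72 m.
Hydraulic radius R = A/P = 31.17/17.72 = 1.759 m.
From Manning's equation, S = [nQ / (1 A R^(2/3))]² = [0.017 × 44.7 / (1 × 31.17 × 1.759^(2/3))]² = 0.00028.

S = 0.00028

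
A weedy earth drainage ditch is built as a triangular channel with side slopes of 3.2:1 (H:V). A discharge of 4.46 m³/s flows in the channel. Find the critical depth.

y_c = 0.831 m

At critical depth, Q² T / (g A³) = 1, i.e. A³/T = Q²/g = 4.46²/9.81 = 2.028.
Trying y = 0.618 m: A³/T = 0.4615 — short.
Trying y = 0.997 m: A³/T = 5.044 — over.
Trying y = 0.831 m: A³/T = 2.029 — ≈ 2.028.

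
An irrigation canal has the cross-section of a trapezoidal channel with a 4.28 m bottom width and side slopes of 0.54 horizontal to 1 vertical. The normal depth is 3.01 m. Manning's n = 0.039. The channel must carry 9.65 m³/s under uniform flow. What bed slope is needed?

With bottom width b = 4.28 m and side slope z = 0.54: A = (b + zy)y = (4.28 + 0.54×3.01)×3.01 = 17.78 m²; P = b + 2y√(1+z²) = 4.28 + 2×3.01×1.136 = 11.12 m.
Hydraulic radius R = A/P = 17.78/11.12 = 1.598 m.
From Manning's equation, S = [nQ / (1 A R^(2/3))]² = [0.039 × 9.65 / (1 × 17.78 × 1.598^(2/3))]² = 0.00024.

S = 0.00024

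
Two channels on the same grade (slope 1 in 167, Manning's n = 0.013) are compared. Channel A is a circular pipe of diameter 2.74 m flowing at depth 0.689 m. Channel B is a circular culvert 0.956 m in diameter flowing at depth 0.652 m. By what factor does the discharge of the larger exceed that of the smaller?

2.84

Channel A: For a circular section of diameter D = 2.74 m at depth y = 0.689 m, the central angle is θ = 2 arccos(1 − 2y/D) = 2.101 rad. Then A = (D²/8)(θ − sin θ) = 1.162 m² and P = Dθ/2 = 2.879 m. Hydraulic radius R = A/P = 1.162/2.879 = 0.4038 m. Q_A = (1/0.013)·1.162·0.4038^(2/3)·√0.005988 = 3.779 m³/s.
Channel B: For a circular section of diameter D = 0.956 m at depth y = 0.652 m, the central angle is θ = 2 arccos(1 − 2y/D) = 3.887 rad. Then A = (D²/8)(θ − sin θ) = 0.5215 m² and P = Dθ/2 = 1.858 m. Hydraulic radius R = A/P = 0.5215/1.858 = 0.2807 m. Q_B = (1/0.013)·0.5215·0.2807^(2/3)·√0.005988 = 1.331 m³/s.
The larger discharge is 3.779 m³/s and the smaller is 1.331 m³/s; the ratio is 2.84.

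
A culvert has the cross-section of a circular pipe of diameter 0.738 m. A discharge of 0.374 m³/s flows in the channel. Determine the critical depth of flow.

y_c = 0.376 m

At critical depth, Q² T / (g A³) = 1, i.e. A³/T = Q²/g = 0.374²/9.81 = 0.01426.
Try y = 0.292 m: A³/T = 0.00541 — low.
Try y = 0.376 m: A³/T = 0.01424 — ≈ 0.01426.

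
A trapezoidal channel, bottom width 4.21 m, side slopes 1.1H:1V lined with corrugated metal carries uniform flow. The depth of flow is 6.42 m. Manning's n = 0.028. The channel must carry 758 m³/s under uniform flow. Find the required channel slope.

With bottom width b = 4.21 m and side slope z = 1.1: A = (b + zy)y = (4.21 + 1.1×6.42)×6.42 = 72.37 m²; P = b + 2y√(1+z²) = 4.21 + 2×6.42×1.487 = 23.3 m.
Hydraulic radius R = A/P = 72.37/23.3 = 3.106 m.
From Manning's equation, S = [nQ / (1 A R^(2/3))]² = [0.028 × 758 / (1 × 72.37 × 3.106^(2/3))]² = 0.019.

S = 0.019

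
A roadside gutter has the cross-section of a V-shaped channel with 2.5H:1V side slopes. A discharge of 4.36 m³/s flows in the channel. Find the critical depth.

y_c = 0.909 m

At critical depth, Q² T / (g A³) = 1, i.e. A³/T = Q²/g = 4.36²/9.81 = 1.938.
Try y = 0.667 m: A³/T = 0.4126 — too small.
Try y = 0.909 m: A³/T = 1.939 — matches.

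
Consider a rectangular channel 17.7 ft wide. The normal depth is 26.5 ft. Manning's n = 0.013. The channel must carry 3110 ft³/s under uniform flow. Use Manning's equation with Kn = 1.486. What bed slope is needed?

Flow area A = b·y = 17.7 × 26.5 = 469 ft². Wetted perimeter P = b + 2y = 17.7 + 2×26.5 = 70.7 ft.
Hydraulic radius R = A/P = 469/70.7 = 6.634 ft.
From Manning's equation, S = [nQ / (1.486 A R^(2/3))]² = [0.013 × 3110 / (1.486 × 469 × 6.634^(2/3))]² = 0.00027.

S = 0.00027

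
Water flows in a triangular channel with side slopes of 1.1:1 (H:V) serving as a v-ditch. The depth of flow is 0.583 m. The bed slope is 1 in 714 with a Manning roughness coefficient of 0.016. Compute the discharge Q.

Q = 0.315 m³/s

For a triangular section with side slope z = 1.1: A = zy² = 1.1×0.583² = 0.3739 m²; P = 2y√(1+z²) = 2×0.583×1.487 = 1.733 m.
Hydraulic radius R = A/P = 0.3739/1.733 = 0.2157 m.
Manning's equation: Q = (1/n) A R^(2/3) S^(1/2) = (1/0.016) × 0.3739 × 0.2157^(2/3) × 0.001401^(1/2) = 0.315 m³/s.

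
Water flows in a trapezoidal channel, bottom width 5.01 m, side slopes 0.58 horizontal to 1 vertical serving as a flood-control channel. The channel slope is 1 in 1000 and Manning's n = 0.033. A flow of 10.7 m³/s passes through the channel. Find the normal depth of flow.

y_n = 1.7 m

Manning's equation rearranged: A R^(2/3) = nQ / (1·√S) = 0.033 × 10.7 / (√0.001) = 11.17.
Try y = 1.41 m: A R^(2/3) = 8.182 — short.
Try y = 2.07 m: A R^(2/3) = 15.41 — over.
Try y = 1.7 m: A R^(2/3) = 11.12 — matches.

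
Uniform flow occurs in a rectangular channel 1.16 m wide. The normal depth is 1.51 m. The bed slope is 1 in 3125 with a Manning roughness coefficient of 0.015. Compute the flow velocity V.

V = 0.668 m/s

Flow area A = b·y = 1.16 × 1.51 = 1.752 m². Wetted perimeter P = b + 2y = 1.16 + 2×1.51 = 4.18 m.
Hydraulic radius R = A/P = 1.752/4.18 = 0.419 m.
From Manning's equation, V = (1/n) R^(2/3) S^(1/2) = (1/0.015) × 0.419^(2/3) × 0.00032^(1/2) = 0.668 m/s.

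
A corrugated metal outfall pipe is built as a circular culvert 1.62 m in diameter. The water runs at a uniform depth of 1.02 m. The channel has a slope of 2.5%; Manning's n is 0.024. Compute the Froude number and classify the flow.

For a circular section of diameter D = 1.62 m at depth y = 1.02 m, the central angle is θ = 2 arccos(1 − 2y/D) = 3.666 rad. Then A = (D²/8)(θ − sin θ) = 1.367 m² and P = Dθ/2 = 2.97 m.
Hydraulic radius R = A/P = 1.367/2.97 = 0.4603 m.
V = (1/n) R^(2/3) √S = (1/0.024) × 0.4603^(2/3) × √0.025 = 3.928 m/s. Hydraulic depth D_h = A/T = 1.367/1.565 = 0.8737 m.
Froude number Fr = V/√(g·D_h) = 3.928/√(9.81×0.8737) = 1.34, which is greater than 1, so the flow is supercritical.

supercritical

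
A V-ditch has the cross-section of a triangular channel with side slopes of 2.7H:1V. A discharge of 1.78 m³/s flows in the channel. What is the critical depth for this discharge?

y_c = 0.616 m

At critical depth, Q² T / (g A³) = 1, i.e. A³/T = Q²/g = 1.78²/9.81 = 0.323.
Trying y = 0.679 m: A³/T = 0.5261 — too large.
Trying y = 0.616 m: A³/T = 0.3233 — ≈ 0.323.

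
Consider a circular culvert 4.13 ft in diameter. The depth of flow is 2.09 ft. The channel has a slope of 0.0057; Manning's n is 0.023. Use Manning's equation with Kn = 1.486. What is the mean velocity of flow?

For a circular section of diameter D = 4.13 ft at depth y = 2.09 ft, the central angle is θ = 2 arccos(1 − 2y/D) = 3.166 rad. Then A = (D²/8)(θ − sin θ) = 6.801 ft² and P = Dθ/2 = 6.537 ft.
Hydraulic radius R = A/P = 6.801/6.537 = 1.04 ft.
From Manning's equation, V = (1.486/n) R^(2/3) S^(1/2) = (1.486/0.023) × 1.04^(2/3) × 0.0057^(1/2) = 5.01 ft/s.

V = 5.01 ft/s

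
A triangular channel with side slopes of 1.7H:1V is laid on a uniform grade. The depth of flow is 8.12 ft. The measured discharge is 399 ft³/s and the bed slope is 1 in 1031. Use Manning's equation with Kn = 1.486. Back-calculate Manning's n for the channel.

n = 0.03

For a triangular section with side slope z = 1.7: A = zy² = 1.7×8.12² = 112.1 ft²; P = 2y√(1+z²) = 2×8.12×1.972 = 32.03 ft.
Hydraulic radius R = A/P = 112.1/32.03 = 3.499 ft.
Rearranging Manning's equation: n = (1.486/Q) A R^(2/3) S^(1/2) = (1.486/399) × 112.1 × 3.499^(2/3) × √0.0009699 = 0.03.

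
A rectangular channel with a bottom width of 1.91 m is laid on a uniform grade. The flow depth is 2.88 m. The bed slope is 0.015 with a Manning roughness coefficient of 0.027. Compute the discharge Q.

Q = 20 m³/s

Flow area A = b·y = 1.91 × 2.88 = 5.501 m². Wetted perimeter P = b + 2y = 1.91 + 2×2.88 = 7.67 m.
Hydraulic radius R = A/P = 5.501/7.67 = 0.7172 m.
Manning's equation: Q = (1/n) A R^(2/3) S^(1/2) = (1/0.027) × 5.501 × 0.7172^(2/3) × 0.015^(1/2) = 20 m³/s.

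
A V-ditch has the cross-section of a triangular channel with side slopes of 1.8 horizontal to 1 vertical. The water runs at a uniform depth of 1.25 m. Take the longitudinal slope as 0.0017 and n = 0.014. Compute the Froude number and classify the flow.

subcritical

For a triangular section with side slope z = 1.8: A = zy² = 1.8×1.25² = 2.812 m²; P = 2y√(1+z²) = 2×1.25×2.059 = 5.148 m.
Hydraulic radius R = A/P = 2.812/5.148 = 0.5463 m.
V = (1/n) R^(2/3) √S = (1/0.014) × 0.5463^(2/3) × √0.0017 = 1.968 m/s. Hydraulic depth D_h = A/T = 2.812/4.5 = 0.625 m.
Froude number Fr = V/√(g·D_h) = 1.968/√(9.81×0.625) = 0.795, which is less than 1, so the flow is subcritical.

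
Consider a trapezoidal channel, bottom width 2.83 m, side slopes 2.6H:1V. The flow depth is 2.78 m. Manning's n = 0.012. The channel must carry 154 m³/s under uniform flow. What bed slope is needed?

S = 0.00249

With bottom width b = 2.83 m and side slope z = 2.6: A = (b + zy)y = (2.83 + 2.6×2.78)×2.78 = 27.96 m²; P = b + 2y√(1+z²) = 2.83 + 2×2.78×2.786 = 18.32 m.
Hydraulic radius R = A/P = 27.96/18.32 = 1.526 m.
From Manning's equation, S = [nQ / (1 A R^(2/3))]² = [0.012 × 154 / (1 × 27.96 × 1.526^(2/3))]² = 0.00249.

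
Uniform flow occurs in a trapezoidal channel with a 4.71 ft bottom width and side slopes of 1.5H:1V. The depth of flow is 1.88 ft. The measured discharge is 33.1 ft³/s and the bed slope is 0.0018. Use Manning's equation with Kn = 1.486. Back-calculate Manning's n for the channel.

n = 0.031

With bottom width b = 4.71 ft and side slope z = 1.5: A = (b + zy)y = (4.71 + 1.5×1.88)×1.88 = 14.16 ft²; P = b + 2y√(1+z²) = 4.71 + 2×1.88×1.803 = 11.49 ft.
Hydraulic radius R = A/P = 14.16/11.49 = 1.232 ft.
Rearranging Manning's equation: n = (1.486/Q) A R^(2/3) S^(1/2) = (1.486/33.1) × 14.16 × 1.232^(2/3) × √0.0018 = 0.031.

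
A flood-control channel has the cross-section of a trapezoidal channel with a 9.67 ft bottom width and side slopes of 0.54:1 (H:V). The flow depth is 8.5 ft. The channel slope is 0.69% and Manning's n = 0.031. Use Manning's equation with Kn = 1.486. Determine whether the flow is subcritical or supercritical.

With bottom width b = 9.67 ft and side slope z = 0.54: A = (b + zy)y = (9.67 + 0.54×8.5)×8.5 = 121.2 ft²; P = b + 2y√(1+z²) = 9.67 + 2×8.5×1.136 = 28.99 ft.
Hydraulic radius R = A/P = 121.2/28.99 = 4.181 ft.
V = (1.486/n) R^(2/3) √S = (1.486/0.031) × 4.181^(2/3) × √0.0069 = 10.33 ft/s. Hydraulic depth D_h = A/T = 121.2/18.85 = 6.43 ft.
Froude number Fr = V/√(g·D_h) = 10.33/√(32.2×6.43) = 0.718, which is less than 1, so the flow is subcritical.

subcritical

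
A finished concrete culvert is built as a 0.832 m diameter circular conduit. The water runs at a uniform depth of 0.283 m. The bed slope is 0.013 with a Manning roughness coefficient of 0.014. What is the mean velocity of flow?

For a circular section of diameter D = 0.832 m at depth y = 0.283 m, the central angle is θ = 2 arccos(1 − 2y/D) = 2.491 rad. Then A = (D²/8)(θ − sin θ) = 0.1631 m² and P = Dθ/2 = 1.036 m.
Hydraulic radius R = A/P = 0.1631/1.036 = 0.1574 m.
From Manning's equation, V = (1/n) R^(2/3) S^(1/2) = (1/0.014) × 0.1574^(2/3) × 0.013^(1/2) = 2.37 m/s.

V = 2.37 m/s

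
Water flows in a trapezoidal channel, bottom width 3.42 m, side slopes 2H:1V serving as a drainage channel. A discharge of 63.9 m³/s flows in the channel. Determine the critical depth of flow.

At critical depth, Q² T / (g A³) = 1, i.e. A³/T = Q²/g = 63.9²/9.81 = 416.2.
At y = 1.57 m: A³/T = 112.6 — too small.
At y = 2.45 m: A³/T = 640.7 — too large.
At y = 2.2 m: A³/T = 416.7 — ≈ 416.2.

y_c = 2.2 m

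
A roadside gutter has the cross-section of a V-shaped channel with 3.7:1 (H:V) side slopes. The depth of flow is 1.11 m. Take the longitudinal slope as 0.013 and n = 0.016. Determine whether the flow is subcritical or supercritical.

For a triangular section with side slope z = 3.7: A = zy² = 3.7×1.11² = 4.559 m²; P = 2y√(1+z²) = 2×1.11×3.833 = 8.509 m.
Hydraulic radius R = A/P = 4.559/8.509 = 0.5358 m.
V = (1/n) R^(2/3) √S = (1/0.016) × 0.5358^(2/3) × √0.013 = 4.701 m/s. Hydraulic depth D_h = A/T = 4.559/8.214 = 0.555 m.
Froude number Fr = V/√(g·D_h) = 4.701/√(9.81×0.555) = 2.01, which is greater than 1, so the flow is supercritical.

supercritical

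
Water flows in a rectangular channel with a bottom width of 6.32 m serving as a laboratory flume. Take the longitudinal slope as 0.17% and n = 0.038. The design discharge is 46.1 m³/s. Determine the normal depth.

Manning's equation rearranged: A R^(2/3) = nQ / (1·√S) = 0.038 × 46.1 / (√0.0017) = 42.49.
At y = 3.07 m: A R^(2/3) = 26.07 — too small.
At y = 5.15 m: A R^(2/3) = 50.95 — too large.
At y = 4.46 m: A R^(2/3) = 42.47 — matches.

y_n = 4.46 m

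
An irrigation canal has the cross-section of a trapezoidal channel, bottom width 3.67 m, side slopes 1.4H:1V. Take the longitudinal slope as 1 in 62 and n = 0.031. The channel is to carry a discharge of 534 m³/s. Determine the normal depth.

y_n = 5.64 m

Manning's equation rearranged: A R^(2/3) = nQ / (1·√S) = 0.031 × 534 / (√0.01613) = 130.3.
Trying y = 4.3 m: A R^(2/3) = 71.68 — low.
Trying y = 6.44 m: A R^(2/3) = 176 — high.
Trying y = 5.64 m: A R^(2/3) = 130.4 — matches.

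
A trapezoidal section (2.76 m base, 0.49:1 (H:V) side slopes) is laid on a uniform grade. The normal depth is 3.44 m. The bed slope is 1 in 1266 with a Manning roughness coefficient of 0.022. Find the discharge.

With bottom width b = 2.76 m and side slope z = 0.49: A = (b + zy)y = (2.76 + 0.49×3.44)×3.44 = 15.29 m²; P = b + 2y√(1+z²) = 2.76 + 2×3.44×1.114 = 10.42 m.
Hydraulic radius R = A/P = 15.29/10.42 = 1.467 m.
Manning's equation: Q = (1/n) A R^(2/3) S^(1/2) = (1/0.022) × 15.29 × 1.467^(2/3) × 0.0007899^(1/2) = 25.2 m³/s.

Q = 25.2 m³/s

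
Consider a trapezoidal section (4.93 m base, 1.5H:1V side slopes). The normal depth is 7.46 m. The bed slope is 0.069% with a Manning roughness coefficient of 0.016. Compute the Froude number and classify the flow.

With bottom width b = 4.93 m and side slope z = 1.5: A = (b + zy)y = (4.93 + 1.5×7.46)×7.46 = 120.3 m²; P = b + 2y√(1+z²) = 4.93 + 2×7.46×1.803 = 31.83 m.
Hydraulic radius R = A/P = 120.3/31.83 = 3.778 m.
V = (1/n) R^(2/3) √S = (1/0.016) × 3.778^(2/3) × √0.00069 = 3.983 m/s. Hydraulic depth D_h = A/T = 120.3/27.31 = 4.403 m.
Froude number Fr = V/√(g·D_h) = 3.983/√(9.81×4.403) = 0.606, which is less than 1, so the flow is subcritical.

subcritical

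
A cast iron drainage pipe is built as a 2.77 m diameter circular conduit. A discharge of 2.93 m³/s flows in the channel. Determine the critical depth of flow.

y_c = 0.738 m

At critical depth, Q² T / (g A³) = 1, i.e. A³/T = Q²/g = 2.93²/9.81 = 0.8751.
At y = 0.586 m: A³/T = 0.3551 — short.
At y = 0.917 m: A³/T = 2.027 — over.
At y = 0.738 m: A³/T = 0.8733 — ≈ 0.8751.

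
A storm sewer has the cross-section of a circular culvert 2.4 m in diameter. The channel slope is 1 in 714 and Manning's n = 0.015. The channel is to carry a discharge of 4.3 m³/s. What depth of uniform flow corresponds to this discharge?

y_n = 1.25 m

Manning's equation rearranged: A R^(2/3) = nQ / (1·√S) = 0.015 × 4.3 / (√0.001401) = 1.723.
Try y = 1 m: A R^(2/3) = 1.168 — too small.
Try y = 1.57 m: A R^(2/3) = 2.457 — too large.
Try y = 1.25 m: A R^(2/3) = 1.723 — close enough.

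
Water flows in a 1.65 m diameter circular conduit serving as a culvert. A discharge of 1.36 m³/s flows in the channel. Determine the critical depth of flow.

y_c = 0.578 m

At critical depth, Q² T / (g A³) = 1, i.e. A³/T = Q²/g = 1.36²/9.81 = 0.1885.
Trying y = 0.4 m: A³/T = 0.04534 — low.
Trying y = 0.666 m: A³/T = 0.3263 — high.
Trying y = 0.578 m: A³/T = 0.1891 — close enough.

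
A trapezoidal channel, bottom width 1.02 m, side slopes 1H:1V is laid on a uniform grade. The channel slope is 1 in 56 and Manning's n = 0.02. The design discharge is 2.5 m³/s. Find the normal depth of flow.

Manning's equation rearranged: A R^(2/3) = nQ / (1·√S) = 0.02 × 2.5 / (√0.01786) = 0.3742.
Try y = 0.632 m: A R^(2/3) = 0.5399 — too large.
Try y = 0.519 m: A R^(2/3) = 0.3745 — close enough.

y_n = 0.519 m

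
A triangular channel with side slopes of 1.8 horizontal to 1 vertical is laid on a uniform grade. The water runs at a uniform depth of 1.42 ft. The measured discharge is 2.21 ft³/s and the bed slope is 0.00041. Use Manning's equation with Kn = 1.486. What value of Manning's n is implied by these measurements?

For a triangular section with side slope z = 1.8: A = zy² = 1.8×1.42² = 3.63 ft²; P = 2y√(1+z²) = 2×1.42×2.059 = 5.848 ft.
Hydraulic radius R = A/P = 3.63/5.848 = 0.6207 ft.
Rearranging Manning's equation: n = (1.486/Q) A R^(2/3) S^(1/2) = (1.486/2.21) × 3.63 × 0.6207^(2/3) × √0.00041 = 0.036.

n = 0.036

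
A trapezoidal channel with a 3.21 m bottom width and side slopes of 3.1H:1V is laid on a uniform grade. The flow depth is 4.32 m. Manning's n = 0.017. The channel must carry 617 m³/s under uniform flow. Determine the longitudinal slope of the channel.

With bottom width b = 3.21 m and side slope z = 3.1: A = (b + zy)y = (3.21 + 3.1×4.32)×4.32 = 71.72 m²; P = b + 2y√(1+z²) = 3.21 + 2×4.32×3.257 = 31.35 m.
Hydraulic radius R = A/P = 71.72/31.35 = 2.288 m.
From Manning's equation, S = [nQ / (1 A R^(2/3))]² = [0.017 × 617 / (1 × 71.72 × 2.288^(2/3))]² = 0.0071.

S = 0.0071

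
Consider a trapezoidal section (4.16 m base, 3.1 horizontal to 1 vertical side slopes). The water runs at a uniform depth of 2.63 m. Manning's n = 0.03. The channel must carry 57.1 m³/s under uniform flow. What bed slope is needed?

With bottom width b = 4.16 m and side slope z = 3.1: A = (b + zy)y = (4.16 + 3.1×2.63)×2.63 = 32.38 m²; P = b + 2y√(1+z²) = 4.16 + 2×2.63×3.257 = 21.29 m.
Hydraulic radius R = A/P = 32.38/21.29 = 1.521 m.
From Manning's equation, S = [nQ / (1 A R^(2/3))]² = [0.03 × 57.1 / (1 × 32.38 × 1.521^(2/3))]² = 0.0016.

S = 0.0016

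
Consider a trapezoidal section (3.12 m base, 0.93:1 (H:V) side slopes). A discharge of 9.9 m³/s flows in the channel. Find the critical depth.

y_c = 0.916 m

At critical depth, Q² T / (g A³) = 1, i.e. A³/T = Q²/g = 9.9²/9.81 = 9.991.
Try y = 0.816 m: A³/T = 6.837 — short.
Try y = 1.1 m: A³/T = 18.32 — over.
Try y = 0.916 m: A³/T = 9.984 — close enough.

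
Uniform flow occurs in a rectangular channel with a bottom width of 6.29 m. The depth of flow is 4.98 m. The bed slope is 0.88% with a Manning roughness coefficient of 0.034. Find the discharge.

Flow area A = b·y = 6.29 × 4.98 = 31.32 m². Wetted perimeter P = b + 2y = 6.29 + 2×4.98 = 16.25 m.
Hydraulic radius R = A/P = 31.32/16.25 = 1.928 m.
Manning's equation: Q = (1/n) A R^(2/3) S^(1/2) = (1/0.034) × 31.32 × 1.928^(2/3) × 0.0088^(1/2) = 134 m³/s.

Q = 134 m³/s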